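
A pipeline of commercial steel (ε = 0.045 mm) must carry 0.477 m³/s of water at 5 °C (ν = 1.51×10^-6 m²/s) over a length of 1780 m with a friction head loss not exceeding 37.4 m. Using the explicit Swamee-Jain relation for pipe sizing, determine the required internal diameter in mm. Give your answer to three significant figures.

D ≈ 418 mm

Swamee-Jain (Type III): D = 0.66·[ε^1.25·(LQ²/(gh_f))^4.75 + ν·Q^9.4·(L/(gh_f))^5.2]^0.04
LQ²/(gh_f) = 1.104; L/(gh_f) = 4.852
Term 1 = ε^1.25·(…)^4.75 = 5.89×10^-6; Term 2 = ν·Q^9.4·(…)^5.2 = 5.29×10^-6
D = 0.66·(5.89×10^-6 + 5.29×10^-6)^0.04 = 0.4183 m = 418 mm
Check: V = 3.47 m/s, Re = 9.62×10^5, f = 0.01366, h_f = 35.7 m ≈ 37.4 m ✓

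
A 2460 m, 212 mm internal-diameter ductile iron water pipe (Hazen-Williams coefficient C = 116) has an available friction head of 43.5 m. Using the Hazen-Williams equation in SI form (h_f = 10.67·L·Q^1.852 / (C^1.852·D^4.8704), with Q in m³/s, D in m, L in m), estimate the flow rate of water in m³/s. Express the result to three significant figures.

Q ≈ 0.0619 m³/s

Rearranging: Q = [h_f·C^1.852·D^4.8704 / (10.67·L)]^(1/1.852)
Q = [43.5·116^1.852·0.212^4.8704 / (10.67·2460)]^0.540 = 0.06186 m³/s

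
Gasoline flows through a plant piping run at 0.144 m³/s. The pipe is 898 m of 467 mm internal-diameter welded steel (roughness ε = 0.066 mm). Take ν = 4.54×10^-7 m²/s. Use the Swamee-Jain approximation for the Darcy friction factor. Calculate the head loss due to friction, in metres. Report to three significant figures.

h_f ≈ 0.985 m

V = 4Q/(πD²) = 4·0.144/(π·0.467²) = 0.8407 m/s
Re = VD/ν = 0.8407·0.467/4.54×10^-7 = 8.65×10^5 → turbulent
ε/D = 0.066/467 = 1.41×10^-4
Swamee-Jain: f = 0.01423
h_f = f(L/D)V²/(2g) = 0.01423·(898/0.467)·0.8407²/(2·9.81) = 0.9854 m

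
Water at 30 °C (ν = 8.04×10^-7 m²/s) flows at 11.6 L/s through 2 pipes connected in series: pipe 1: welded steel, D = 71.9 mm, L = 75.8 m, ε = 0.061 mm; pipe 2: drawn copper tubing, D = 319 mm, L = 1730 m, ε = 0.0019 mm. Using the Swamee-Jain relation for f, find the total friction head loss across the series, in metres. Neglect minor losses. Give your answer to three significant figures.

H ≈ 9.01 m

Pipe 1: V = 2.857 m/s, Re = 2.55×10^5, ε/D = 8.48×10^-4, f = 0.02026, h_1 = f(L/D)V²/2g = 8.888 m
Pipe 2: V = 0.1451 m/s, Re = 5.76×10^4, ε/D = 5.96×10^-6, f = 0.02014, h_2 = f(L/D)V²/2g = 0.1173 m
Series → Q common, losses add: H = Σh = 9.005 m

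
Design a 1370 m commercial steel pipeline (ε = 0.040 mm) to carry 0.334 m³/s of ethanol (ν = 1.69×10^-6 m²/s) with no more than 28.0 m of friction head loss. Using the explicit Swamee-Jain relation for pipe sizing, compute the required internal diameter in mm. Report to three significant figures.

Swamee-Jain (Type III): D = 0.66·[ε^1.25·(LQ²/(gh_f))^4.75 + ν·Q^9.4·(L/(gh_f))^5.2]^0.04
LQ²/(gh_f) = 0.5564; L/(gh_f) = 4.988
Term 1 = ε^1.25·(…)^4.75 = 1.96×10^-7; Term 2 = ν·Q^9.4·(…)^5.2 = 2.40×10^-7
D = 0.66·(1.96×10^-7 + 2.40×10^-7)^0.04 = 0.3674 m = 367 mm
Check: V = 3.15 m/s, Re = 6.85×10^5, f = 0.01410, h_f = 26.6 m ≈ 28.0 m ✓

D ≈ 367 mm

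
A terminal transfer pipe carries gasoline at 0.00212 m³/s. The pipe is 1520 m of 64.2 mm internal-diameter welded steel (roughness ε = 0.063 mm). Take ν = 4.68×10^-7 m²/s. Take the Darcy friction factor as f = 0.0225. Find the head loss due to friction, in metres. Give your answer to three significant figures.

V = 4Q/(πD²) = 4·0.00212/(π·0.0642²) = 0.6549 m/s
h_f = f(L/D)V²/(2g) = 0.02250·(1520/0.0642)·0.6549²/(2·9.81) = 11.65 m

h_f ≈ 11.6 m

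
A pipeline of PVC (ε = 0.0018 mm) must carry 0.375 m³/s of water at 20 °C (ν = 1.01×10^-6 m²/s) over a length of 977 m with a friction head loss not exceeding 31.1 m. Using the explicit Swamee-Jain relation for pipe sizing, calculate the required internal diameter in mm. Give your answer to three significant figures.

D ≈ 335 mm

Swamee-Jain (Type III): D = 0.66·[ε^1.25·(LQ²/(gh_f))^4.75 + ν·Q^9.4·(L/(gh_f))^5.2]^0.04
LQ²/(gh_f) = 0.4503; L/(gh_f) = 3.202
Term 1 = ε^1.25·(…)^4.75 = 1.49×10^-9; Term 2 = ν·Q^9.4·(…)^5.2 = 4.25×10^-8
D = 0.66·(1.49×10^-9 + 4.25×10^-8)^0.04 = 0.3352 m = 335 mm
Check: V = 4.25 m/s, Re = 1.41×10^6, f = 0.01113, h_f = 29.9 m ≈ 31.1 m ✓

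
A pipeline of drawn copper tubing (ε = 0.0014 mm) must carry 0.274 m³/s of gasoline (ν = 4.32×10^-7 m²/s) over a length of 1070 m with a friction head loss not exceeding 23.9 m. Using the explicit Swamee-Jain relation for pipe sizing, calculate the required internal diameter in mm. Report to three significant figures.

Swamee-Jain (Type III): D = 0.66·[ε^1.25·(LQ²/(gh_f))^4.75 + ν·Q^9.4·(L/(gh_f))^5.2]^0.04
LQ²/(gh_f) = 0.3426; L/(gh_f) = 4.564
Term 1 = ε^1.25·(…)^4.75 = 2.97×10^-10; Term 2 = ν·Q^9.4·(…)^5.2 = 6.01×10^-9
D = 0.66·(2.97×10^-10 + 6.01×10^-9)^0.04 = 0.3101 m = 310 mm
Check: V = 3.63 m/s, Re = 2.60×10^6, f = 0.01015, h_f = 23.5 m ≈ 23.9 m ✓

D ≈ 310 mm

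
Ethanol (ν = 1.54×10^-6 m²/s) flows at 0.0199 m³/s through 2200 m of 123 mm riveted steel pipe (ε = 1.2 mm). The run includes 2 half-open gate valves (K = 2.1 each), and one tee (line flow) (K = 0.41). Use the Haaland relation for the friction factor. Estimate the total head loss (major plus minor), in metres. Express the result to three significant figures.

V = 4Q/(πD²) = 1.675 m/s; V²/2g = 0.1430 m
Re = 1.34×10^5, ε/D = 0.00976 → f = 0.03809 (Haaland)
Major: h_f = f(L/D)·V²/2g = 0.03809·17886·0.1430 = 97.39 m
Minor: ΣK = 4.61; h_m = ΣK·V²/2g = 0.6590 m
Total H_L = 97.39 + 0.6590 = 98.05 m

H_L ≈ 98.1 m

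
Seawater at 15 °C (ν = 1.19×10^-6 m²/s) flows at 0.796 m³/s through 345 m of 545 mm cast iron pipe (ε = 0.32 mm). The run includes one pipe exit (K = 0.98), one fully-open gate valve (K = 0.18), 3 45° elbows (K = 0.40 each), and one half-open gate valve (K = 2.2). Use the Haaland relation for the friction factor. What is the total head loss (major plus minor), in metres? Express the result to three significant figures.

V = 4Q/(πD²) = 3.412 m/s; V²/2g = 0.5934 m
Re = 1.56×10^6, ε/D = 5.87×10^-4 → f = 0.01761 (Haaland)
Major: h_f = f(L/D)·V²/2g = 0.01761·633.0·0.5934 = 6.614 m
Minor: ΣK = 4.56; h_m = ΣK·V²/2g = 2.706 m
Total H_L = 6.614 + 2.706 = 9.320 m

H_L ≈ 9.32 m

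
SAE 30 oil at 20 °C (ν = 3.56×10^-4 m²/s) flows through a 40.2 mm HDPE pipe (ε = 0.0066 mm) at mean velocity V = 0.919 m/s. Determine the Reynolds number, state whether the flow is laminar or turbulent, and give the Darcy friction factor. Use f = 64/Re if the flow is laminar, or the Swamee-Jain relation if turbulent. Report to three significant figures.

Re ≈ 104; laminar; f = 64/Re ≈ 0.617

Re = VD/ν = 0.9190·0.0402/3.56×10^-4 = 104
Re < 2300 → laminar → f = 64/Re = 0.6167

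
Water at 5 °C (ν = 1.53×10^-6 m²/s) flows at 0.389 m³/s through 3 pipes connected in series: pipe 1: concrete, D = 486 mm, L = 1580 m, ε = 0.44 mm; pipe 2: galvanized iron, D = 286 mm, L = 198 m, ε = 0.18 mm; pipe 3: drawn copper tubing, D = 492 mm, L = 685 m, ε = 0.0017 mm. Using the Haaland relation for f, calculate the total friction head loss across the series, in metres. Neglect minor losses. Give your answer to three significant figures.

Pipe 1: V = 2.097 m/s, Re = 6.66×10^5, ε/D = 9.05×10^-4, f = 0.01963, h_1 = f(L/D)V²/2g = 14.30 m
Pipe 2: V = 6.055 m/s, Re = 1.13×10^6, ε/D = 6.29×10^-4, f = 0.01796, h_2 = f(L/D)V²/2g = 23.24 m
Pipe 3: V = 2.046 m/s, Re = 6.58×10^5, ε/D = 3.46×10^-6, f = 0.01249, h_3 = f(L/D)V²/2g = 3.711 m
Series → Q common, losses add: H = Σh = 41.25 m

H ≈ 41.3 m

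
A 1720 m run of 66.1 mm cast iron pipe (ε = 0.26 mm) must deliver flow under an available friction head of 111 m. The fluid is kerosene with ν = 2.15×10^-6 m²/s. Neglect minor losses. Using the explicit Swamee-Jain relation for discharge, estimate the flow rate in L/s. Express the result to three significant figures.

Q ≈ 5.70 L/s

Swamee-Jain (Type II): Q = -0.965·√(gD⁵h_f/L)·ln[ε/(3.7D) + √(3.17ν²L/(gD³h_f))]
√(gD⁵h_f/L) = √(9.81·0.0661⁵·111/1720) = 8.938×10^-4
ε/(3.7D) = 0.00106; √(3.17ν²L/(gD³h_f)) = 2.83×10^-4
Q = -0.965·8.938×10^-4·ln(0.001346) = 0.005702 m³/s
Check: V = 1.66 m/s, Re = 5.11×10^4, f = 0.03066, h_f = 112 m ≈ 111 m ✓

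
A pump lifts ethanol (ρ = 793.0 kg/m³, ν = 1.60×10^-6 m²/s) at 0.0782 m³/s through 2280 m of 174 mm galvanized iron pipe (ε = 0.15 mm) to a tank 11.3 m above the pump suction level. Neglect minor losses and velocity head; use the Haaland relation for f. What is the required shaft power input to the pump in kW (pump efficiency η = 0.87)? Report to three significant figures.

V = 4Q/(πD²) = 3.289 m/s; Re = 3.58×10^5; ε/D = 8.62×10^-4; f = 0.01978
h_f = f(L/D)V²/2g = 142.9 m
Total head H = z + h_f = 11.3 + 142.9 = 154.2 m
P_hyd = ρgQH = 793.0·9.81·0.0782·154.2 = 93.79 kW
P_shaft = P_hyd/η = 93.79/0.87 = 107.8 kW

P_shaft ≈ 108 kW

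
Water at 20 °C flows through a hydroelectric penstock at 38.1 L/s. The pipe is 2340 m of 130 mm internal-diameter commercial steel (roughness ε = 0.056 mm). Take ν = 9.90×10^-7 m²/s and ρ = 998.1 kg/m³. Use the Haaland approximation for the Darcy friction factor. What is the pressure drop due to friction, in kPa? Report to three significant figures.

V = 4Q/(πD²) = 4·0.0381/(π·0.130²) = 2.870 m/s
Re = VD/ν = 2.870·0.130/9.90×10^-7 = 3.77×10^5 → turbulent
ε/D = 0.056/130 = 4.31×10^-4
Haaland: f = 0.01739
h_f = f(L/D)V²/(2g) = 0.01739·(2340/0.130)·2.870²/(2·9.81) = 131.5 m
Δp = ρg·h_f = 998.1·9.81·131.5 = 1287 kPa

Δp ≈ 1290 kPa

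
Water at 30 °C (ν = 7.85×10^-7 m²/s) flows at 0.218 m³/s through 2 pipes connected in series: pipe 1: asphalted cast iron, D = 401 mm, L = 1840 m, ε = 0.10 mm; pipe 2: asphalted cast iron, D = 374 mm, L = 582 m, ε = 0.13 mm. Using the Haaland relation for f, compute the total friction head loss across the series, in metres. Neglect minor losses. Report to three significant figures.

Pipe 1: V = 1.726 m/s, Re = 8.82×10^5, ε/D = 2.49×10^-4, f = 0.01521, h_1 = f(L/D)V²/2g = 10.60 m
Pipe 2: V = 1.984 m/s, Re = 9.45×10^5, ε/D = 3.48×10^-4, f = 0.01605, h_2 = f(L/D)V²/2g = 5.012 m
Series → Q common, losses add: H = Σh = 15.61 m

H ≈ 15.6 m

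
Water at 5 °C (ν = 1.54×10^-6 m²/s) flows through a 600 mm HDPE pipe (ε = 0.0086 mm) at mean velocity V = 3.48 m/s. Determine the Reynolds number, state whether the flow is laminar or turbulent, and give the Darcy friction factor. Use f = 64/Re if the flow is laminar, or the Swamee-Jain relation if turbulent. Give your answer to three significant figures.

Re = VD/ν = 3.480·0.600/1.54×10^-6 = 1.36×10^6
Re > 4000 → turbulent; ε/D = 1.43×10^-5
Swamee-Jain: f = 0.01145

Re ≈ 1.36×10^6; turbulent; f ≈ 0.0115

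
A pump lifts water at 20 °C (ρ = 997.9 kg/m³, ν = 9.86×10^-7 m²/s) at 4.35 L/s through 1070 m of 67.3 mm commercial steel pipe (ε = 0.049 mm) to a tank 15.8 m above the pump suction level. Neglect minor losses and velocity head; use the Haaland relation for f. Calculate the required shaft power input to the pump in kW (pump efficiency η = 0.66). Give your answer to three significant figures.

V = 4Q/(πD²) = 1.223 m/s; Re = 8.35×10^4; ε/D = 7.28×10^-4; f = 0.02141
h_f = f(L/D)V²/2g = 25.94 m
Total head H = z + h_f = 15.8 + 25.94 = 41.74 m
P_hyd = ρgQH = 997.9·9.81·0.00435·41.74 = 1.778 kW
P_shaft = P_hyd/η = 1.778/0.66 = 2.693 kW

P_shaft ≈ 2.69 kW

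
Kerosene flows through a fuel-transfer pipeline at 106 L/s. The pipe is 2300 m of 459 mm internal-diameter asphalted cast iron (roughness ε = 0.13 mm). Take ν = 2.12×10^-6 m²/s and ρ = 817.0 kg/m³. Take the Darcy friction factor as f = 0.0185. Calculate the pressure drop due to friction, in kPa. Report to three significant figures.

Δp ≈ 15.5 kPa

V = 4Q/(πD²) = 4·0.106/(π·0.459²) = 0.6406 m/s
h_f = f(L/D)V²/(2g) = 0.01850·(2300/0.459)·0.6406²/(2·9.81) = 1.939 m
Δp = ρg·h_f = 817.0·9.81·1.939 = 15.54 kPa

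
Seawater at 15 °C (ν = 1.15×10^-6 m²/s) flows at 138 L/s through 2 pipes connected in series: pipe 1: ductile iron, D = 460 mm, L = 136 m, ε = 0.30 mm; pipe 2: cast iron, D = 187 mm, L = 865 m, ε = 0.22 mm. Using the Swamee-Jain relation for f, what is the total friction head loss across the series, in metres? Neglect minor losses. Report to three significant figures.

Pipe 1: V = 0.8304 m/s, Re = 3.32×10^5, ε/D = 6.52×10^-4, f = 0.01904, h_1 = f(L/D)V²/2g = 0.1978 m
Pipe 2: V = 5.025 m/s, Re = 8.17×10^5, ε/D = 0.00118, f = 0.02086, h_2 = f(L/D)V²/2g = 124.2 m
Series → Q common, losses add: H = Σh = 124.4 m

H ≈ 124 m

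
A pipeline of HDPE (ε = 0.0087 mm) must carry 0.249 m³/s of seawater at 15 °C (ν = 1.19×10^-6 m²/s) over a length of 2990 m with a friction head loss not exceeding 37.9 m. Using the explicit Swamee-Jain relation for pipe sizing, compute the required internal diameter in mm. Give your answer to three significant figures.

Swamee-Jain (Type III): D = 0.66·[ε^1.25·(LQ²/(gh_f))^4.75 + ν·Q^9.4·(L/(gh_f))^5.2]^0.04
LQ²/(gh_f) = 0.4986; L/(gh_f) = 8.042
Term 1 = ε^1.25·(…)^4.75 = 1.73×10^-8; Term 2 = ν·Q^9.4·(…)^5.2 = 1.28×10^-7
D = 0.66·(1.73×10^-8 + 1.28×10^-7)^0.04 = 0.3516 m = 352 mm
Check: V = 2.56 m/s, Re = 7.58×10^5, f = 0.01266, h_f = 36.1 m ≈ 37.9 m ✓

D ≈ 352 mm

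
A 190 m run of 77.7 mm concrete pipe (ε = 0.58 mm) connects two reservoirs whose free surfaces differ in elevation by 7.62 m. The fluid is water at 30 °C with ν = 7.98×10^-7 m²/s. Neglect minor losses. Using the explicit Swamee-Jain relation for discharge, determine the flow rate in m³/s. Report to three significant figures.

Swamee-Jain (Type II): Q = -0.965·√(gD⁵h_f/L)·ln[ε/(3.7D) + √(3.17ν²L/(gD³h_f))]
√(gD⁵h_f/L) = √(9.81·0.0777⁵·7.62/190) = 0.001056
ε/(3.7D) = 0.00202; √(3.17ν²L/(gD³h_f)) = 1.05×10^-4
Q = -0.965·0.001056·ln(0.002122) = 0.006270 m³/s
Check: V = 1.32 m/s, Re = 1.29×10^5, f = 0.03520, h_f = 7.67 m ≈ 7.62 m ✓

Q ≈ 0.00627 m³/s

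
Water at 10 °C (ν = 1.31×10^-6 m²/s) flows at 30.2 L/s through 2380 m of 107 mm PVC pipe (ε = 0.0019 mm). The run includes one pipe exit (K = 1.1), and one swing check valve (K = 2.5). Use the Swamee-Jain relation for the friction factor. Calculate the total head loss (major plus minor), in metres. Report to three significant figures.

V = 4Q/(πD²) = 3.359 m/s; V²/2g = 0.5749 m
Re = 2.74×10^5, ε/D = 1.78×10^-5 → f = 0.01481 (Swamee-Jain)
Major: h_f = f(L/D)·V²/2g = 0.01481·22243·0.5749 = 189.4 m
Minor: ΣK = 3.60; h_m = ΣK·V²/2g = 2.070 m
Total H_L = 189.4 + 2.070 = 191.5 m

H_L ≈ 192 m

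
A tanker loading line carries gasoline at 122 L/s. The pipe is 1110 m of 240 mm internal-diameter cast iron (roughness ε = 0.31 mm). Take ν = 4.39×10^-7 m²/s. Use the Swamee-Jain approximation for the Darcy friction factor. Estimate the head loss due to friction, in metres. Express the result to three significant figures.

h_f ≈ 36.3 m

V = 4Q/(πD²) = 4·0.122/(π·0.240²) = 2.697 m/s
Re = VD/ν = 2.697·0.240/4.39×10^-7 = 1.47×10^6 → turbulent
ε/D = 0.31/240 = 0.00129
Swamee-Jain: f = 0.02116
h_f = f(L/D)V²/(2g) = 0.02116·(1110/0.240)·2.697²/(2·9.81) = 36.27 m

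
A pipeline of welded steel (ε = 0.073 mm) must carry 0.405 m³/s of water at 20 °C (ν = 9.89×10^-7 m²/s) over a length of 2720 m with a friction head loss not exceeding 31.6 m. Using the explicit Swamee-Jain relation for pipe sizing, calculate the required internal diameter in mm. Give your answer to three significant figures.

Swamee-Jain (Type III): D = 0.66·[ε^1.25·(LQ²/(gh_f))^4.75 + ν·Q^9.4·(L/(gh_f))^5.2]^0.04
LQ²/(gh_f) = 1.439; L/(gh_f) = 8.774
Term 1 = ε^1.25·(…)^4.75 = 3.80×10^-5; Term 2 = ν·Q^9.4·(…)^5.2 = 1.62×10^-5
D = 0.66·(3.80×10^-5 + 1.62×10^-5)^0.04 = 0.4456 m = 446 mm
Check: V = 2.60 m/s, Re = 1.17×10^6, f = 0.01422, h_f = 29.8 m ≈ 31.6 m ✓

D ≈ 446 mm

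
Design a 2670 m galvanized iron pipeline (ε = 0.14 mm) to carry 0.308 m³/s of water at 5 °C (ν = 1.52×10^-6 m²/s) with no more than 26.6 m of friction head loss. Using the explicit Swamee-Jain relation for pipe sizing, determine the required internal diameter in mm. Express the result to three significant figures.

Swamee-Jain (Type III): D = 0.66·[ε^1.25·(LQ²/(gh_f))^4.75 + ν·Q^9.4·(L/(gh_f))^5.2]^0.04
LQ²/(gh_f) = 0.9706; L/(gh_f) = 10.23
Term 1 = ε^1.25·(…)^4.75 = 1.32×10^-5; Term 2 = ν·Q^9.4·(…)^5.2 = 4.23×10^-6
D = 0.66·(1.32×10^-5 + 4.23×10^-6)^0.04 = 0.4258 m = 426 mm
Check: V = 2.16 m/s, Re = 6.06×10^5, f = 0.01640, h_f = 24.5 m ≈ 26.6 m ✓

D ≈ 426 mm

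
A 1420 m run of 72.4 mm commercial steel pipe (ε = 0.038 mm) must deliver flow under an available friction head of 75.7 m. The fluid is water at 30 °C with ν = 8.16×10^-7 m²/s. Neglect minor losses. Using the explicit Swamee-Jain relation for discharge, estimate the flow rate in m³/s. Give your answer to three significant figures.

Swamee-Jain (Type II): Q = -0.965·√(gD⁵h_f/L)·ln[ε/(3.7D) + √(3.17ν²L/(gD³h_f))]
√(gD⁵h_f/L) = √(9.81·0.0724⁵·75.7/1420) = 0.001020
ε/(3.7D) = 1.42×10^-4; √(3.17ν²L/(gD³h_f)) = 1.03×10^-4
Q = -0.965·0.001020·ln(2.450×10^-4) = 0.008183 m³/s
Check: V = 1.99 m/s, Re = 1.76×10^5, f = 0.01928, h_f = 76.2 m ≈ 75.7 m ✓

Q ≈ 0.00818 m³/s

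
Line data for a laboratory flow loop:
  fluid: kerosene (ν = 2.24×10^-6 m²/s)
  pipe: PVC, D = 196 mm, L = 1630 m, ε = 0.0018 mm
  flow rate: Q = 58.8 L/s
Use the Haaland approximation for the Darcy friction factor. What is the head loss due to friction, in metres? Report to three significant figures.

h_f ≈ 25.8 m

V = 4Q/(πD²) = 4·0.0588/(π·0.196²) = 1.949 m/s
Re = VD/ν = 1.949·0.196/2.24×10^-6 = 1.71×10^5 → turbulent
ε/D = 0.0018/196 = 9.18×10^-6
Haaland: f = 0.01604
h_f = f(L/D)V²/(2g) = 0.01604·(1630/0.196)·1.949²/(2·9.81) = 25.82 m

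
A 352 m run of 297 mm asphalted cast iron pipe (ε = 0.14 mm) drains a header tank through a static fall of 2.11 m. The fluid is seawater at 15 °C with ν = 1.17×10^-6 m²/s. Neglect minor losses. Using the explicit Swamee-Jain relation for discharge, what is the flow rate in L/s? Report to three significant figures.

Q ≈ 97.0 L/s

Swamee-Jain (Type II): Q = -0.965·√(gD⁵h_f/L)·ln[ε/(3.7D) + √(3.17ν²L/(gD³h_f))]
√(gD⁵h_f/L) = √(9.81·0.297⁵·2.11/352) = 0.01166
ε/(3.7D) = 1.27×10^-4; √(3.17ν²L/(gD³h_f)) = 5.31×10^-5
Q = -0.965·0.01166·ln(1.805×10^-4) = 0.09697 m³/s
Check: V = 1.40 m/s, Re = 3.55×10^5, f = 0.01795, h_f = 2.12 m ≈ 2.11 m ✓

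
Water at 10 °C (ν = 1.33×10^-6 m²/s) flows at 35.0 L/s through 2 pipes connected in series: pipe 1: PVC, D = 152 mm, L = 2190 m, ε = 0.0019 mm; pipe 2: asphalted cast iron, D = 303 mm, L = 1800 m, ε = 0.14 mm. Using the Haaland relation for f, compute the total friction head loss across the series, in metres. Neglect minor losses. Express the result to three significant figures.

H ≈ 43.2 m

Pipe 1: V = 1.929 m/s, Re = 2.20×10^5, ε/D = 1.25×10^-5, f = 0.01529, h_1 = f(L/D)V²/2g = 41.77 m
Pipe 2: V = 0.4854 m/s, Re = 1.11×10^5, ε/D = 4.62×10^-4, f = 0.01965, h_2 = f(L/D)V²/2g = 1.402 m
Series → Q common, losses add: H = Σh = 43.17 m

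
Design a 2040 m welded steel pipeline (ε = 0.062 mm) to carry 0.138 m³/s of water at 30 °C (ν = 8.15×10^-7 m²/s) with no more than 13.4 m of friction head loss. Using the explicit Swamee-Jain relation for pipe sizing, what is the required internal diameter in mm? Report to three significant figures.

D ≈ 329 mm

Swamee-Jain (Type III): D = 0.66·[ε^1.25·(LQ²/(gh_f))^4.75 + ν·Q^9.4·(L/(gh_f))^5.2]^0.04
LQ²/(gh_f) = 0.2955; L/(gh_f) = 15.52
Term 1 = ε^1.25·(…)^4.75 = 1.68×10^-8; Term 2 = ν·Q^9.4·(…)^5.2 = 1.04×10^-8
D = 0.66·(1.68×10^-8 + 1.04×10^-8)^0.04 = 0.3288 m = 329 mm
Check: V = 1.63 m/s, Re = 6.56×10^5, f = 0.01506, h_f = 12.6 m ≈ 13.4 m ✓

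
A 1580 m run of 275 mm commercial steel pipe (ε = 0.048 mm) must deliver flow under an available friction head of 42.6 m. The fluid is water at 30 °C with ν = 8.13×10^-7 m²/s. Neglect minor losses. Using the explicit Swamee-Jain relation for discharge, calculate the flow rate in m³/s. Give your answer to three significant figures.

Q ≈ 0.189 m³/s

Swamee-Jain (Type II): Q = -0.965·√(gD⁵h_f/L)·ln[ε/(3.7D) + √(3.17ν²L/(gD³h_f))]
√(gD⁵h_f/L) = √(9.81·0.275⁵·42.6/1580) = 0.02040
ε/(3.7D) = 4.72×10^-5; √(3.17ν²L/(gD³h_f)) = 1.95×10^-5
Q = -0.965·0.02040·ln(6.669×10^-5) = 0.1893 m³/s
Check: V = 3.19 m/s, Re = 1.08×10^6, f = 0.01442, h_f = 42.9 m ≈ 42.6 m ✓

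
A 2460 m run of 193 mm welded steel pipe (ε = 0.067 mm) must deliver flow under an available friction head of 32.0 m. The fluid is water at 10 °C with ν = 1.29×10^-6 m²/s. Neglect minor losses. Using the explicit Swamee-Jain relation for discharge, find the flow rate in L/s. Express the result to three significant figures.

Q ≈ 49.0 L/s

Swamee-Jain (Type II): Q = -0.965·√(gD⁵h_f/L)·ln[ε/(3.7D) + √(3.17ν²L/(gD³h_f))]
√(gD⁵h_f/L) = √(9.81·0.193⁵·32.0/2460) = 0.005846
ε/(3.7D) = 9.38×10^-5; √(3.17ν²L/(gD³h_f)) = 7.58×10^-5
Q = -0.965·0.005846·ln(1.697×10^-4) = 0.04897 m³/s
Check: V = 1.67 m/s, Re = 2.50×10^5, f = 0.01767, h_f = 32.2 m ≈ 32.0 m ✓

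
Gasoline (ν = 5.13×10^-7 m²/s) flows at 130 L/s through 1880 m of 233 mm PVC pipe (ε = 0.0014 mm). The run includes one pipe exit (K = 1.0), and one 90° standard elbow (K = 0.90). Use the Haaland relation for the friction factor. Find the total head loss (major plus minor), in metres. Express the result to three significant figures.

H_L ≈ 43.4 m

V = 4Q/(πD²) = 3.049 m/s; V²/2g = 0.4738 m
Re = 1.38×10^6, ε/D = 6.01×10^-6 → f = 0.01111 (Haaland)
Major: h_f = f(L/D)·V²/2g = 0.01111·8069·0.4738 = 42.47 m
Minor: ΣK = 1.90; h_m = ΣK·V²/2g = 0.9002 m
Total H_L = 42.47 + 0.9002 = 43.37 m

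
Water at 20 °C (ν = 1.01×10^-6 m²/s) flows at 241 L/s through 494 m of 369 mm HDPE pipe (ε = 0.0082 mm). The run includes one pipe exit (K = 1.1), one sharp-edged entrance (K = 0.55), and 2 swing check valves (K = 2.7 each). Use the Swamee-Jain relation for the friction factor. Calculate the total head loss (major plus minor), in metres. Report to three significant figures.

V = 4Q/(πD²) = 2.254 m/s; V²/2g = 0.2589 m
Re = 8.23×10^5, ε/D = 2.22×10^-5 → f = 0.01246 (Swamee-Jain)
Major: h_f = f(L/D)·V²/2g = 0.01246·1339·0.2589 = 4.319 m
Minor: ΣK = 7.05; h_m = ΣK·V²/2g = 1.825 m
Total H_L = 4.319 + 1.825 = 6.144 m

H_L ≈ 6.14 m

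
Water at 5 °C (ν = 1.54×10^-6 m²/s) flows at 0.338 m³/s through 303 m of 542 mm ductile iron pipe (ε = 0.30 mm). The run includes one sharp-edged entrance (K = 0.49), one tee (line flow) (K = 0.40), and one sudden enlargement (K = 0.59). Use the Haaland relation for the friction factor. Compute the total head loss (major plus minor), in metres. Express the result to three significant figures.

V = 4Q/(πD²) = 1.465 m/s; V²/2g = 0.1094 m
Re = 5.16×10^5, ε/D = 5.54×10^-4 → f = 0.01789 (Haaland)
Major: h_f = f(L/D)·V²/2g = 0.01789·559.0·0.1094 = 1.094 m
Minor: ΣK = 1.48; h_m = ΣK·V²/2g = 0.1619 m
Total H_L = 1.094 + 0.1619 = 1.256 m

H_L ≈ 1.26 m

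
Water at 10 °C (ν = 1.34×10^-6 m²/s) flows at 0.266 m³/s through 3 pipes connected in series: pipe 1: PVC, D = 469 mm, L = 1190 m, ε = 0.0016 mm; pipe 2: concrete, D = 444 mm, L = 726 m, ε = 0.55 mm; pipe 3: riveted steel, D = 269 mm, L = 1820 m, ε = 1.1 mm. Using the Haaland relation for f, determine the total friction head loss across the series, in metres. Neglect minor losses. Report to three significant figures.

H ≈ 226 m

Pipe 1: V = 1.540 m/s, Re = 5.39×10^5, ε/D = 3.41×10^-6, f = 0.01293, h_1 = f(L/D)V²/2g = 3.964 m
Pipe 2: V = 1.718 m/s, Re = 5.69×10^5, ε/D = 0.00124, f = 0.02114, h_2 = f(L/D)V²/2g = 5.200 m
Pipe 3: V = 4.680 m/s, Re = 9.40×10^5, ε/D = 0.00409, f = 0.02876, h_3 = f(L/D)V²/2g = 217.3 m
Series → Q common, losses add: H = Σh = 226.5 m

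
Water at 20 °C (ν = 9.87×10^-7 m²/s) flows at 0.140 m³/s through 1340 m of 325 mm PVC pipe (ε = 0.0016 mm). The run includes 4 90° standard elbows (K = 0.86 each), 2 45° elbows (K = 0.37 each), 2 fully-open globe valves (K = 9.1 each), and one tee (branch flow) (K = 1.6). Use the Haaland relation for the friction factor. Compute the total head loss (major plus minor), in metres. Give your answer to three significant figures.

V = 4Q/(πD²) = 1.688 m/s; V²/2g = 0.1452 m
Re = 5.56×10^5, ε/D = 4.92×10^-6 → f = 0.01288 (Haaland)
Major: h_f = f(L/D)·V²/2g = 0.01288·4123·0.1452 = 7.707 m
Minor: ΣK = 24.0; h_m = ΣK·V²/2g = 3.481 m
Total H_L = 7.707 + 3.481 = 11.19 m

H_L ≈ 11.2 m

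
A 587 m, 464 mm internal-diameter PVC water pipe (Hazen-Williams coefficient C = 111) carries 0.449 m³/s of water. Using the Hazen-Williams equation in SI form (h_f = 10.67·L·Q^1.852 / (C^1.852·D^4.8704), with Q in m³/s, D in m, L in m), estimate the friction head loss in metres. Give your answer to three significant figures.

h_f = 10.67·587·0.449^1.852 / (111^1.852·0.464^4.8704) = 9.750 m

h_f ≈ 9.75 m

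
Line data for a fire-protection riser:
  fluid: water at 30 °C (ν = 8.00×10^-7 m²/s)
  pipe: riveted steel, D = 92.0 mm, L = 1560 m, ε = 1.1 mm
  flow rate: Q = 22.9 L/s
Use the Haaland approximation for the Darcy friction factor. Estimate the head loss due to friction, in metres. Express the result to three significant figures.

V = 4Q/(πD²) = 4·0.0229/(π·0.0920²) = 3.445 m/s
Re = VD/ν = 3.445·0.0920/8.00×10^-7 = 3.96×10^5 → turbulent
ε/D = 1.1/92.0 = 0.0120
Haaland: f = 0.04051
h_f = f(L/D)V²/(2g) = 0.04051·(1560/0.0920)·3.445²/(2·9.81) = 415.5 m

h_f ≈ 415 m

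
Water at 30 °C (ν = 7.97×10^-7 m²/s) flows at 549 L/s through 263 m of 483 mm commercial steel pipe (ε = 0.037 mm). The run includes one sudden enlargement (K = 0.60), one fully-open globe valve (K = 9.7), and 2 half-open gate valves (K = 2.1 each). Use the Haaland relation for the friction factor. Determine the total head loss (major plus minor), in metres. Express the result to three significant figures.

V = 4Q/(πD²) = 2.996 m/s; V²/2g = 0.4576 m
Re = 1.82×10^6, ε/D = 7.66×10^-5 → f = 0.01237 (Haaland)
Major: h_f = f(L/D)·V²/2g = 0.01237·544.5·0.4576 = 3.083 m
Minor: ΣK = 14.5; h_m = ΣK·V²/2g = 6.635 m
Total H_L = 3.083 + 6.635 = 9.718 m

H_L ≈ 9.72 m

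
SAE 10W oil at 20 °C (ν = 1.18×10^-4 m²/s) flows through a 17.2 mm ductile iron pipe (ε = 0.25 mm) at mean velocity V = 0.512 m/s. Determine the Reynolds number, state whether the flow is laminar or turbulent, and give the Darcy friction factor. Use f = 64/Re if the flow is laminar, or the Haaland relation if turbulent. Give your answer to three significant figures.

Re ≈ 74.6; laminar; f = 64/Re ≈ 0.858

Re = VD/ν = 0.5120·0.0172/1.18×10^-4 = 74.6
Re < 2300 → laminar → f = 64/Re = 0.8576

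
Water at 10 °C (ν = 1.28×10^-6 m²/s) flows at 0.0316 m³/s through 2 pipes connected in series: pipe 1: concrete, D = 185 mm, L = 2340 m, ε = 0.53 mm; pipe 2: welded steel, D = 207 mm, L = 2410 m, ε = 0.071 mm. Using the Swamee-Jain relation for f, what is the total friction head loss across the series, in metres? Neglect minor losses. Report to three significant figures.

Pipe 1: V = 1.176 m/s, Re = 1.70×10^5, ε/D = 0.00286, f = 0.02684, h_1 = f(L/D)V²/2g = 23.91 m
Pipe 2: V = 0.9390 m/s, Re = 1.52×10^5, ε/D = 3.43×10^-4, f = 0.01863, h_2 = f(L/D)V²/2g = 9.749 m
Series → Q common, losses add: H = Σh = 33.66 m

H ≈ 33.7 m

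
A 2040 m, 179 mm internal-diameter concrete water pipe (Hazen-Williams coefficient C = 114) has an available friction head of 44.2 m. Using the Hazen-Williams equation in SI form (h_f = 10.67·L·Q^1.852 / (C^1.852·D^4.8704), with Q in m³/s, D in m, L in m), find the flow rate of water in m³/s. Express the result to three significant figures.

Rearranging: Q = [h_f·C^1.852·D^4.8704 / (10.67·L)]^(1/1.852)
Q = [44.2·114^1.852·0.179^4.8704 / (10.67·2040)]^0.540 = 0.04348 m³/s

Q ≈ 0.0435 m³/s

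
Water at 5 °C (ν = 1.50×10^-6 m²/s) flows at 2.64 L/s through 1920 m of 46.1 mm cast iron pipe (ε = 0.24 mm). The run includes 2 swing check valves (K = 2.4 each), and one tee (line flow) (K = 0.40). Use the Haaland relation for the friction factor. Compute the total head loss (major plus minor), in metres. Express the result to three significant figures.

H_L ≈ 173 m

V = 4Q/(πD²) = 1.582 m/s; V²/2g = 0.1275 m
Re = 4.86×10^4, ε/D = 0.00521 → f = 0.03246 (Haaland)
Major: h_f = f(L/D)·V²/2g = 0.03246·41649·0.1275 = 172.4 m
Minor: ΣK = 5.20; h_m = ΣK·V²/2g = 0.6630 m
Total H_L = 172.4 + 0.6630 = 173.1 m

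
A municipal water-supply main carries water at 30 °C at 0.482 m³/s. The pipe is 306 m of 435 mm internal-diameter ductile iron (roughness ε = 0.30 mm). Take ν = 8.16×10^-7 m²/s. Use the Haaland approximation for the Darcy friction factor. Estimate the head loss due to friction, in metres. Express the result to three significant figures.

V = 4Q/(πD²) = 4·0.482/(π·0.435²) = 3.243 m/s
Re = VD/ν = 3.243·0.435/8.16×10^-7 = 1.73×10^6 → turbulent
ε/D = 0.30/435 = 6.90×10^-4
Haaland: f = 0.01821
h_f = f(L/D)V²/(2g) = 0.01821·(306/0.435)·3.243²/(2·9.81) = 6.869 m

h_f ≈ 6.87 m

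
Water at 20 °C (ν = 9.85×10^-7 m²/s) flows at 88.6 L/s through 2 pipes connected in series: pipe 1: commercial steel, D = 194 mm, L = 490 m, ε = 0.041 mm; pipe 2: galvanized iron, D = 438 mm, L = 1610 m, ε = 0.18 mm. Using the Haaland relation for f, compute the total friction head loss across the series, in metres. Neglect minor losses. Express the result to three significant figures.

Pipe 1: V = 2.997 m/s, Re = 5.90×10^5, ε/D = 2.11×10^-4, f = 0.01520, h_1 = f(L/D)V²/2g = 17.58 m
Pipe 2: V = 0.5880 m/s, Re = 2.61×10^5, ε/D = 4.11×10^-4, f = 0.01773, h_2 = f(L/D)V²/2g = 1.148 m
Series → Q common, losses add: H = Σh = 18.73 m

H ≈ 18.7 m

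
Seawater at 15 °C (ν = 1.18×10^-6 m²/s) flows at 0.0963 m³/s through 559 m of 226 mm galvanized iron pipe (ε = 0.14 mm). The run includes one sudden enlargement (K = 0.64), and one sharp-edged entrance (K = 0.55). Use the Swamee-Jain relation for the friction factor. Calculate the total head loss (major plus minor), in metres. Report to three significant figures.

V = 4Q/(πD²) = 2.401 m/s; V²/2g = 0.2937 m
Re = 4.60×10^5, ε/D = 6.19×10^-4 → f = 0.01855 (Swamee-Jain)
Major: h_f = f(L/D)·V²/2g = 0.01855·2473·0.2937 = 13.48 m
Minor: ΣK = 1.19; h_m = ΣK·V²/2g = 0.3495 m
Total H_L = 13.48 + 0.3495 = 13.83 m

H_L ≈ 13.8 m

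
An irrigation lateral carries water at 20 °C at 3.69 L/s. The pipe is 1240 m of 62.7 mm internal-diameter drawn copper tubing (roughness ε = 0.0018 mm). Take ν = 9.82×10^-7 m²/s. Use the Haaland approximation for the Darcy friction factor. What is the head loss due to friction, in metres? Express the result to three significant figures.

V = 4Q/(πD²) = 4·0.00369/(π·0.0627²) = 1.195 m/s
Re = VD/ν = 1.195·0.0627/9.82×10^-7 = 7.63×10^4 → turbulent
ε/D = 0.0018/62.7 = 2.87×10^-5
Haaland: f = 0.01897
h_f = f(L/D)V²/(2g) = 0.01897·(1240/0.0627)·1.195²/(2·9.81) = 27.31 m

h_f ≈ 27.3 m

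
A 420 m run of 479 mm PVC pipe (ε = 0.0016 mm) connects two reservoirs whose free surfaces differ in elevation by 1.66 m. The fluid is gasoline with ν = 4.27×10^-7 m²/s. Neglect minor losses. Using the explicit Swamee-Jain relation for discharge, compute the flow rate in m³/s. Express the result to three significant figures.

Swamee-Jain (Type II): Q = -0.965·√(gD⁵h_f/L)·ln[ε/(3.7D) + √(3.17ν²L/(gD³h_f))]
√(gD⁵h_f/L) = √(9.81·0.479⁵·1.66/420) = 0.03127
ε/(3.7D) = 9.03×10^-7; √(3.17ν²L/(gD³h_f)) = 1.16×10^-5
Q = -0.965·0.03127·ln(1.255×10^-5) = 0.3405 m³/s
Check: V = 1.89 m/s, Re = 2.12×10^6, f = 0.01040, h_f = 1.66 m ≈ 1.66 m ✓

Q ≈ 0.341 m³/s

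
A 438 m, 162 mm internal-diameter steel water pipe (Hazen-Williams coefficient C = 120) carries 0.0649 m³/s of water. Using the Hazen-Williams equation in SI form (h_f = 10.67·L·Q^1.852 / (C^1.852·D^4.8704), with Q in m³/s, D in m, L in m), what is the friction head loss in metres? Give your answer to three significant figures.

h_f ≈ 29.5 m

h_f = 10.67·438·0.0649^1.852 / (120^1.852·0.162^4.8704) = 29.46 m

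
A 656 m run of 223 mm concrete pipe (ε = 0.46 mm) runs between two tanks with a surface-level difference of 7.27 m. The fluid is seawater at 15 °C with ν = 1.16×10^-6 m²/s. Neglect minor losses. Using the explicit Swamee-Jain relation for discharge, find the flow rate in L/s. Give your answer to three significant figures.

Swamee-Jain (Type II): Q = -0.965·√(gD⁵h_f/L)·ln[ε/(3.7D) + √(3.17ν²L/(gD³h_f))]
√(gD⁵h_f/L) = √(9.81·0.223⁵·7.27/656) = 0.007743
ε/(3.7D) = 5.58×10^-4; √(3.17ν²L/(gD³h_f)) = 5.95×10^-5
Q = -0.965·0.007743·ln(6.170×10^-4) = 0.05522 m³/s
Check: V = 1.41 m/s, Re = 2.72×10^5, f = 0.02442, h_f = 7.32 m ≈ 7.27 m ✓

Q ≈ 55.2 L/s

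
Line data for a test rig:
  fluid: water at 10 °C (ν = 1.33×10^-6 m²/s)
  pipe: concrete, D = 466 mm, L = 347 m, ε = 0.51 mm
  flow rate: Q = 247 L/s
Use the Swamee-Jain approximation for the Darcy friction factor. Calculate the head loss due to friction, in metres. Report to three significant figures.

h_f ≈ 1.65 m

V = 4Q/(πD²) = 4·0.247/(π·0.466²) = 1.448 m/s
Re = VD/ν = 1.448·0.466/1.33×10^-6 = 5.07×10^5 → turbulent
ε/D = 0.51/466 = 0.00109
Swamee-Jain: f = 0.02075
h_f = f(L/D)V²/(2g) = 0.02075·(347/0.466)·1.448²/(2·9.81) = 1.652 m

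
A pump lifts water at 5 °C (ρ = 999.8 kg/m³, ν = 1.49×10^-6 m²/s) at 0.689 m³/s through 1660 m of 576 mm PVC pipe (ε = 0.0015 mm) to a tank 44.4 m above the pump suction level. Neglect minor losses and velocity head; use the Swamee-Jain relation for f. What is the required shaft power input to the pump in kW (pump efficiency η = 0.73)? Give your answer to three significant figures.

V = 4Q/(πD²) = 2.644 m/s; Re = 1.02×10^6; ε/D = 2.60×10^-6; f = 0.01163
h_f = f(L/D)V²/2g = 11.94 m
Total head H = z + h_f = 44.4 + 11.94 = 56.34 m
P_hyd = ρgQH = 999.8·9.81·0.689·56.34 = 380.8 kW
P_shaft = P_hyd/η = 380.8/0.73 = 521.6 kW

P_shaft ≈ 522 kW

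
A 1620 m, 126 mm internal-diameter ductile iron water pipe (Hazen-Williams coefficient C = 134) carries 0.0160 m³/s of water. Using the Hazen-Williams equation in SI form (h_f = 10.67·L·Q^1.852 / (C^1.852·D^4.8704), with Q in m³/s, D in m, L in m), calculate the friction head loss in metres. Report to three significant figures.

h_f ≈ 22.6 m

h_f = 10.67·1620·0.0160^1.852 / (134^1.852·0.126^4.8704) = 22.59 m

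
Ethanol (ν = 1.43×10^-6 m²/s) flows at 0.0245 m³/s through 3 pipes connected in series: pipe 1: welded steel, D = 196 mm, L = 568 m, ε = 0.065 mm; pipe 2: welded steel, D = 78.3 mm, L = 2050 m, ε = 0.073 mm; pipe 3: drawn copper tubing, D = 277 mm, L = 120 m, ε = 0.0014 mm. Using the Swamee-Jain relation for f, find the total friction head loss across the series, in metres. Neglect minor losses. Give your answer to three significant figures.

Pipe 1: V = 0.8120 m/s, Re = 1.11×10^5, ε/D = 3.32×10^-4, f = 0.01935, h_1 = f(L/D)V²/2g = 1.885 m
Pipe 2: V = 5.088 m/s, Re = 2.79×10^5, ε/D = 9.32×10^-4, f = 0.02053, h_2 = f(L/D)V²/2g = 709.4 m
Pipe 3: V = 0.4066 m/s, Re = 7.88×10^4, ε/D = 5.05×10^-6, f = 0.01882, h_3 = f(L/D)V²/2g = 0.06867 m
Series → Q common, losses add: H = Σh = 711.3 m

H ≈ 711 m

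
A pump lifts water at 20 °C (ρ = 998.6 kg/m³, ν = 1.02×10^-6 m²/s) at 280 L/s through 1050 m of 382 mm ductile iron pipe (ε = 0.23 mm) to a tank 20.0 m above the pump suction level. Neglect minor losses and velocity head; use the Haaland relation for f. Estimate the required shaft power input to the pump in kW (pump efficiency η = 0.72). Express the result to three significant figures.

P_shaft ≈ 133 kW

V = 4Q/(πD²) = 2.443 m/s; Re = 9.15×10^5; ε/D = 6.02×10^-4; f = 0.01787
h_f = f(L/D)V²/2g = 14.94 m
Total head H = z + h_f = 20.0 + 14.94 = 34.94 m
P_hyd = ρgQH = 998.6·9.81·0.280·34.94 = 95.85 kW
P_shaft = P_hyd/η = 95.85/0.72 = 133.1 kW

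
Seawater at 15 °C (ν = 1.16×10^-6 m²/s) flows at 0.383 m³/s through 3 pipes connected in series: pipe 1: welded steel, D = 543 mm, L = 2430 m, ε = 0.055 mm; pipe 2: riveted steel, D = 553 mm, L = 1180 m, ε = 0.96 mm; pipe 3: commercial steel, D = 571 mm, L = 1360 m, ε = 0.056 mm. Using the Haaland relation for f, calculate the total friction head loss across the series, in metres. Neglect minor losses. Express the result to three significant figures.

H ≈ 18.5 m

Pipe 1: V = 1.654 m/s, Re = 7.74×10^5, ε/D = 1.01×10^-4, f = 0.01364, h_1 = f(L/D)V²/2g = 8.513 m
Pipe 2: V = 1.595 m/s, Re = 7.60×10^5, ε/D = 0.00174, f = 0.02284, h_2 = f(L/D)V²/2g = 6.318 m
Pipe 3: V = 1.496 m/s, Re = 7.36×10^5, ε/D = 9.81×10^-5, f = 0.01367, h_3 = f(L/D)V²/2g = 3.711 m
Series → Q common, losses add: H = Σh = 18.54 m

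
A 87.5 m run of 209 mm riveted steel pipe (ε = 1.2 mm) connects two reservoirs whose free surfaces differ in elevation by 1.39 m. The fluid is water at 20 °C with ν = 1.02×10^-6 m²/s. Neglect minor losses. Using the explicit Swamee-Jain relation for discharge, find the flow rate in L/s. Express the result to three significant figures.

Q ≈ 49.0 L/s

Swamee-Jain (Type II): Q = -0.965·√(gD⁵h_f/L)·ln[ε/(3.7D) + √(3.17ν²L/(gD³h_f))]
√(gD⁵h_f/L) = √(9.81·0.209⁵·1.39/87.5) = 0.007883
ε/(3.7D) = 0.00155; √(3.17ν²L/(gD³h_f)) = 4.81×10^-5
Q = -0.965·0.007883·ln(0.001600) = 0.04897 m³/s
Check: V = 1.43 m/s, Re = 2.93×10^5, f = 0.03211, h_f = 1.40 m ≈ 1.39 m ✓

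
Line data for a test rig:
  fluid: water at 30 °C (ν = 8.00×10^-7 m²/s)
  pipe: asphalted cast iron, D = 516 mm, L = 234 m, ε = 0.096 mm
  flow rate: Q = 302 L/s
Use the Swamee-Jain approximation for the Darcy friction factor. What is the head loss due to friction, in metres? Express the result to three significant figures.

h_f ≈ 0.708 m

V = 4Q/(πD²) = 4·0.302/(π·0.516²) = 1.444 m/s
Re = VD/ν = 1.444·0.516/8.00×10^-7 = 9.31×10^5 → turbulent
ε/D = 0.096/516 = 1.86×10^-4
Swamee-Jain: f = 0.01468
h_f = f(L/D)V²/(2g) = 0.01468·(234/0.516)·1.444²/(2·9.81) = 0.7076 m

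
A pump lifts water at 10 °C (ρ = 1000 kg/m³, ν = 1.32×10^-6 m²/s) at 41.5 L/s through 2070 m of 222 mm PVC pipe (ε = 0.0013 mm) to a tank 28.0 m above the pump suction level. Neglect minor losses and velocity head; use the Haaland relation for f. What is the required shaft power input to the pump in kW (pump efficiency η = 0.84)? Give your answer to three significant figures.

V = 4Q/(πD²) = 1.072 m/s; Re = 1.80×10^5; ε/D = 5.86×10^-6; f = 0.01585
h_f = f(L/D)V²/2g = 8.658 m
Total head H = z + h_f = 28.0 + 8.658 = 36.66 m
P_hyd = ρgQH = 1000·9.81·0.0415·36.66 = 14.92 kW
P_shaft = P_hyd/η = 14.92/0.84 = 17.77 kW

P_shaft ≈ 17.8 kW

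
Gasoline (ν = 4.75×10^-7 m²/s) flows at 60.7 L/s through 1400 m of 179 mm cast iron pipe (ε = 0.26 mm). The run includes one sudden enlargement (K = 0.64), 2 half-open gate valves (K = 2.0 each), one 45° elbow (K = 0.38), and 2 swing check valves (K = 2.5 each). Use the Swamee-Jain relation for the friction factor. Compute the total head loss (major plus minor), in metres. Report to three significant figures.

V = 4Q/(πD²) = 2.412 m/s; V²/2g = 0.2965 m
Re = 9.09×10^5, ε/D = 0.00145 → f = 0.02189 (Swamee-Jain)
Major: h_f = f(L/D)·V²/2g = 0.02189·7821·0.2965 = 50.77 m
Minor: ΣK = 10.0; h_m = ΣK·V²/2g = 2.971 m
Total H_L = 50.77 + 2.971 = 53.74 m

H_L ≈ 53.7 m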